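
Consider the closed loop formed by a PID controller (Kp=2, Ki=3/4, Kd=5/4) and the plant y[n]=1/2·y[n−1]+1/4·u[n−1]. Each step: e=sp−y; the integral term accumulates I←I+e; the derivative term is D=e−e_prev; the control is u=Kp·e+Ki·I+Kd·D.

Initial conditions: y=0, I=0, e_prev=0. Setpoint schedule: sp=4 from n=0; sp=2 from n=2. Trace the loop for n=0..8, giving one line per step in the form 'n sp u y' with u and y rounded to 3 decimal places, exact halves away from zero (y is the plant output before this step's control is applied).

0 4 16.000 0.000
1 4 -2.000 4.000
2 2 5.000 1.500
3 2 2.750 2.000
4 2 4.625 1.688
5 2 3.219 2.000
6 2 4.391 1.805
7 2 3.512 2.000
8 2 4.244 1.878

(exact arithmetic carried between steps; '≈' marks a value shown rounded to 6 d.p. or computed from one; I and e_prev carry over from the previous line; the table rounds u and y to 3 d.p., halves away from zero)
n=0: y=0, sp=4, e=sp−y=4; I=4, D=e−e_prev=4; u=2·4+3/4·4+5/4·4=16; next y=1/2·0+1/4·16=4
n=1: y=4, sp=4, e=sp−y=0; I=4, D=e−e_prev=-4; u=2·0+3/4·4+5/4·(-4)=-2; next y=1/2·4+1/4·(-2)=1.5
n=2: y=1.5, sp=2, e=sp−y=0.5; I=4.5, D=e−e_prev=0.5; u=2·0.5+3/4·4.5+5/4·0.5=5; next y=1/2·1.5+1/4·5=2
n=3: y=2, sp=2, e=sp−y=0; I=4.5, D=e−e_prev=-0.5; u=2·0+3/4·4.5+5/4·(-0.5)=2.75; next y=1/2·2+1/4·2.75=1.6875
n=4: y=1.6875, sp=2, e=sp−y=0.3125; I=4.8125, D=e−e_prev=0.3125; u=2·0.3125+3/4·4.8125+5/4·0.3125=4.625; next y=1/2·1.6875+1/4·4.625=2
n=5: y=2, sp=2, e=sp−y=0; I=4.8125, D=e−e_prev=-0.3125; u=2·0+3/4·4.8125+5/4·(-0.3125)=3.21875; next y=1/2·2+1/4·3.21875≈1.804688
n=6: y≈1.804688, sp=2, e=sp−y≈0.195313; I≈5.007813, D=e−e_prev≈0.195313; u=2·0.195313+3/4·5.007813+5/4·0.195313≈4.390625; next y=1/2·1.804688+1/4·4.390625≈2
n=7: y=2, sp=2, e=sp−y=0; I≈5.007813, D=e−e_prev≈-0.195313; u=2·0+3/4·5.007813+5/4·(-0.195313)≈3.511719; next y=1/2·2+1/4·3.511719≈1.877930
n=8: y≈1.877930, sp=2, e=sp−y≈0.122070; I≈5.129883, D=e−e_prev≈0.122070; u=2·0.122070+3/4·5.129883+5/4·0.122070≈4.244141; next y=1/2·1.877930+1/4·4.244141≈2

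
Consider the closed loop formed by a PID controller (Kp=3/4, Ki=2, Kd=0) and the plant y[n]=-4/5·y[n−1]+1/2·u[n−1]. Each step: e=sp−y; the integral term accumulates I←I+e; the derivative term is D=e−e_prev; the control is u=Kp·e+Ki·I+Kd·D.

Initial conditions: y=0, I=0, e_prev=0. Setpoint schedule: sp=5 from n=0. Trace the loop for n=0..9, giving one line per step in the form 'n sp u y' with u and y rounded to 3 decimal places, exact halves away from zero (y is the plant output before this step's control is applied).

(exact arithmetic carried between steps; '≈' marks a value shown rounded to 6 d.p. or computed from one; I and e_prev carry over from the previous line; the table rounds u and y to 3 d.p., halves away from zero)
n=0: y=0, sp=5, e=sp−y=5; I=5, D=e−e_prev=5; u=3/4·5+2·5+0·5=13.75; next y=-4/5·0+1/2·13.75=6.875
n=1: y=6.875, sp=5, e=sp−y=-1.875; I=3.125, D=e−e_prev=-6.875; u=3/4·(-1.875)+2·3.125+0·(-6.875)=4.84375; next y=-4/5·6.875+1/2·4.84375=-3.078125
n=2: y=-3.078125, sp=5, e=sp−y=8.078125; I=11.203125, D=e−e_prev=9.953125; u=3/4·8.078125+2·11.203125+0·9.953125≈28.464844; next y=-4/5·(-3.078125)+1/2·28.464844≈16.694922
n=3: y≈16.694922, sp=5, e=sp−y≈-11.694922; I≈-0.491797, D=e−e_prev≈-19.773047; u=3/4·(-11.694922)+2·(-0.491797)+0·(-19.773047)≈-9.754785; next y=-4/5·16.694922+1/2·(-9.754785)≈-18.233330
n=4: y≈-18.233330, sp=5, e=sp−y≈23.233330; I≈22.741533, D=e−e_prev≈34.928252; u=3/4·23.233330+2·22.741533+0·34.928252≈62.908064; next y=-4/5·(-18.233330)+1/2·62.908064≈46.040696
n=5: y≈46.040696, sp=5, e=sp−y≈-41.040696; I≈-18.299163, D=e−e_prev≈-64.274026; u=3/4·(-41.040696)+2·(-18.299163)+0·(-64.274026)≈-67.378848; next y=-4/5·46.040696+1/2·(-67.378848)≈-70.521981
n=6: y≈-70.521981, sp=5, e=sp−y≈75.521981; I≈57.222818, D=e−e_prev≈116.562677; u=3/4·75.521981+2·57.222818+0·116.562677≈171.087121; next y=-4/5·(-70.521981)+1/2·171.087121≈141.961145
n=7: y≈141.961145, sp=5, e=sp−y≈-136.961145; I≈-79.738327, D=e−e_prev≈-212.483126; u=3/4·(-136.961145)+2·(-79.738327)+0·(-212.483126)≈-262.197514; next y=-4/5·141.961145+1/2·(-262.197514)≈-244.667673
n=8: y≈-244.667673, sp=5, e=sp−y≈249.667673; I≈169.929346, D=e−e_prev≈386.628818; u=3/4·249.667673+2·169.929346+0·386.628818≈527.109446; next y=-4/5·(-244.667673)+1/2·527.109446≈459.288861
n=9: y≈459.288861, sp=5, e=sp−y≈-454.288861; I≈-284.359516, D=e−e_prev≈-703.956534; u=3/4·(-454.288861)+2·(-284.359516)+0·(-703.956534)≈-909.435677; next y=-4/5·459.288861+1/2·(-909.435677)≈-822.148928

0 5 13.750 0.000
1 5 4.844 6.875
2 5 28.465 -3.078
3 5 -9.755 16.695
4 5 62.908 -18.233
5 5 -67.379 46.041
6 5 171.087 -70.522
7 5 -262.198 141.961
8 5 527.109 -244.668
9 5 -909.436 459.289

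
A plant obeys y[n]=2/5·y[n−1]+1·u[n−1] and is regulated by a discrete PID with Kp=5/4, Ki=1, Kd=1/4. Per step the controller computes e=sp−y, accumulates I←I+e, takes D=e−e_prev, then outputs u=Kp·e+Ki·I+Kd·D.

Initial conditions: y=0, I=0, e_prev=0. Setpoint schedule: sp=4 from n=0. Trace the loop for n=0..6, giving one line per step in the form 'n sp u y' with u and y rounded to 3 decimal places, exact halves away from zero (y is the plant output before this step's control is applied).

(exact arithmetic carried between steps; '≈' marks a value shown rounded to 6 d.p. or computed from one; I and e_prev carry over from the previous line; the table rounds u and y to 3 d.p., halves away from zero)
n=0: y=0, sp=4, e=sp−y=4; I=4, D=e−e_prev=4; u=5/4·4+1·4+1/4·4=10; next y=2/5·0+1·10=10
n=1: y=10, sp=4, e=sp−y=-6; I=-2, D=e−e_prev=-10; u=5/4·(-6)+1·(-2)+1/4·(-10)=-12; next y=2/5·10+1·(-12)=-8
n=2: y=-8, sp=4, e=sp−y=12; I=10, D=e−e_prev=18; u=5/4·12+1·10+1/4·18=29.5; next y=2/5·(-8)+1·29.5=26.3
n=3: y=26.3, sp=4, e=sp−y=-22.3; I=-12.3, D=e−e_prev=-34.3; u=5/4·(-22.3)+1·(-12.3)+1/4·(-34.3)=-48.75; next y=2/5·26.3+1·(-48.75)=-38.23
n=4: y=-38.23, sp=4, e=sp−y=42.23; I=29.93, D=e−e_prev=64.53; u=5/4·42.23+1·29.93+1/4·64.53=98.85; next y=2/5·(-38.23)+1·98.85=83.558
n=5: y=83.558, sp=4, e=sp−y=-79.558; I=-49.628, D=e−e_prev=-121.788; u=5/4·(-79.558)+1·(-49.628)+1/4·(-121.788)=-179.5225; next y=2/5·83.558+1·(-179.5225)=-146.0993
n=6: y=-146.0993, sp=4, e=sp−y=150.0993; I=100.4713, D=e−e_prev=229.6573; u=5/4·150.0993+1·100.4713+1/4·229.6573=345.50975; next y=2/5·(-146.0993)+1·345.50975=287.07003

0 4 10.000 0.000
1 4 -12.000 10.000
2 4 29.500 -8.000
3 4 -48.750 26.300
4 4 98.850 -38.230
5 4 -179.523 83.558
6 4 345.510 -146.099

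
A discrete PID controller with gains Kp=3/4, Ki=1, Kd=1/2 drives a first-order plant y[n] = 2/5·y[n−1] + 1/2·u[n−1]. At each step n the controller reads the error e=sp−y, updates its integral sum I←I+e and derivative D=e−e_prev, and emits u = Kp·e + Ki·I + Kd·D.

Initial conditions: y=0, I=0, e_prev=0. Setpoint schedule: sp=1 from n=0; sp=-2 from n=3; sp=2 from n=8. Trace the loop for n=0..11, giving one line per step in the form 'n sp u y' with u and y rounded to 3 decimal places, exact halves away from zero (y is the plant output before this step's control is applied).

(exact arithmetic carried between steps; '≈' marks a value shown rounded to 6 d.p. or computed from one; I and e_prev carry over from the previous line; the table rounds u and y to 3 d.p., halves away from zero)
n=0: y=0, sp=1, e=sp−y=1; I=1, D=e−e_prev=1; u=3/4·1+1·1+1/2·1=2.25; next y=2/5·0+1/2·2.25=1.125
n=1: y=1.125, sp=1, e=sp−y=-0.125; I=0.875, D=e−e_prev=-1.125; u=3/4·(-0.125)+1·0.875+1/2·(-1.125)=0.21875; next y=2/5·1.125+1/2·0.21875=0.559375
n=2: y=0.559375, sp=1, e=sp−y=0.440625; I=1.315625, D=e−e_prev=0.565625; u=3/4·0.440625+1·1.315625+1/2·0.565625≈1.928906; next y=2/5·0.559375+1/2·1.928906≈1.188203
n=3: y≈1.188203, sp=-2, e=sp−y≈-3.188203; I≈-1.872578, D=e−e_prev≈-3.628828; u=3/4·(-3.188203)+1·(-1.872578)+1/2·(-3.628828)≈-6.078145; next y=2/5·1.188203+1/2·(-6.078145)≈-2.563791
n=4: y≈-2.563791, sp=-2, e=sp−y≈0.563791; I≈-1.308787, D=e−e_prev≈3.751994; u=3/4·0.563791+1·(-1.308787)+1/2·3.751994≈0.990053; next y=2/5·(-2.563791)+1/2·0.990053≈-0.530490
n=5: y≈-0.530490, sp=-2, e=sp−y≈-1.469510; I≈-2.778297, D=e−e_prev≈-2.033301; u=3/4·(-1.469510)+1·(-2.778297)+1/2·(-2.033301)≈-4.897081; next y=2/5·(-0.530490)+1/2·(-4.897081)≈-2.660736
n=6: y≈-2.660736, sp=-2, e=sp−y≈0.660736; I≈-2.117561, D=e−e_prev≈2.130246; u=3/4·0.660736+1·(-2.117561)+1/2·2.130246≈-0.556886; next y=2/5·(-2.660736)+1/2·(-0.556886)≈-1.342737
n=7: y≈-1.342737, sp=-2, e=sp−y≈-0.657263; I≈-2.774824, D=e−e_prev≈-1.317999; u=3/4·(-0.657263)+1·(-2.774824)+1/2·(-1.317999)≈-3.926770; next y=2/5·(-1.342737)+1/2·(-3.926770)≈-2.500480
n=8: y≈-2.500480, sp=2, e=sp−y≈4.500480; I≈1.725656, D=e−e_prev≈5.157743; u=3/4·4.500480+1·1.725656+1/2·5.157743≈7.679888; next y=2/5·(-2.500480)+1/2·7.679888≈2.839752
n=9: y≈2.839752, sp=2, e=sp−y≈-0.839752; I≈0.885904, D=e−e_prev≈-5.340232; u=3/4·(-0.839752)+1·0.885904+1/2·(-5.340232)≈-2.414025; next y=2/5·2.839752+1/2·(-2.414025)≈-0.071112
n=10: y≈-0.071112, sp=2, e=sp−y≈2.071112; I≈2.957016, D=e−e_prev≈2.910864; u=3/4·2.071112+1·2.957016+1/2·2.910864≈5.965782; next y=2/5·(-0.071112)+1/2·5.965782≈2.954446
n=11: y≈2.954446, sp=2, e=sp−y≈-0.954446; I≈2.002570, D=e−e_prev≈-3.025558; u=3/4·(-0.954446)+1·2.002570+1/2·(-3.025558)≈-0.226044; next y=2/5·2.954446+1/2·(-0.226044)≈1.068757

0 1 2.250 0.000
1 1 0.219 1.125
2 1 1.929 0.559
3 -2 -6.078 1.188
4 -2 0.990 -2.564
5 -2 -4.897 -0.530
6 -2 -0.557 -2.661
7 -2 -3.927 -1.343
8 2 7.680 -2.500
9 2 -2.414 2.840
10 2 5.966 -0.071
11 2 -0.226 2.954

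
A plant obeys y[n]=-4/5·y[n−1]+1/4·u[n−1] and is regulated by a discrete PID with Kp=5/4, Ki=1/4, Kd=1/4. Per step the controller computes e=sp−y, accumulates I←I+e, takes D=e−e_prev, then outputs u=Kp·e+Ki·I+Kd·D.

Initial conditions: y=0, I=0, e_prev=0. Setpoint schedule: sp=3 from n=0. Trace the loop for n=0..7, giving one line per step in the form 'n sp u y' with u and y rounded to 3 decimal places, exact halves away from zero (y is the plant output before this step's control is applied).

0 3 5.250 0.000
1 3 2.953 1.313
2 3 6.546 -0.312
3 3 3.122 1.886
4 3 8.524 -0.728
5 3 2.780 2.714
6 3 11.043 -1.476
7 3 1.634 3.942

(exact arithmetic carried between steps; '≈' marks a value shown rounded to 6 d.p. or computed from one; I and e_prev carry over from the previous line; the table rounds u and y to 3 d.p., halves away from zero)
n=0: y=0, sp=3, e=sp−y=3; I=3, D=e−e_prev=3; u=5/4·3+1/4·3+1/4·3=5.25; next y=-4/5·0+1/4·5.25=1.3125
n=1: y=1.3125, sp=3, e=sp−y=1.6875; I=4.6875, D=e−e_prev=-1.3125; u=5/4·1.6875+1/4·4.6875+1/4·(-1.3125)=2.953125; next y=-4/5·1.3125+1/4·2.953125≈-0.311719
n=2: y≈-0.311719, sp=3, e=sp−y≈3.311719; I≈7.999219, D=e−e_prev≈1.624219; u=5/4·3.311719+1/4·7.999219+1/4·1.624219≈6.545508; next y=-4/5·(-0.311719)+1/4·6.545508≈1.885752
n=3: y≈1.885752, sp=3, e=sp−y≈1.114248; I≈9.113467, D=e−e_prev≈-2.197471; u=5/4·1.114248+1/4·9.113467+1/4·(-2.197471)≈3.121809; next y=-4/5·1.885752+1/4·3.121809≈-0.728149
n=4: y≈-0.728149, sp=3, e=sp−y≈3.728149; I≈12.841616, D=e−e_prev≈2.613901; u=5/4·3.728149+1/4·12.841616+1/4·2.613901≈8.524066; next y=-4/5·(-0.728149)+1/4·8.524066≈2.713536
n=5: y≈2.713536, sp=3, e=sp−y≈0.286464; I≈13.128080, D=e−e_prev≈-3.441685; u=5/4·0.286464+1/4·13.128080+1/4·(-3.441685)≈2.779679; next y=-4/5·2.713536+1/4·2.779679≈-1.475909
n=6: y≈-1.475909, sp=3, e=sp−y≈4.475909; I≈17.603989, D=e−e_prev≈4.189445; u=5/4·4.475909+1/4·17.603989+1/4·4.189445≈11.043245; next y=-4/5·(-1.475909)+1/4·11.043245≈3.941538
n=7: y≈3.941538, sp=3, e=sp−y≈-0.941538; I≈16.662451, D=e−e_prev≈-5.417447; u=5/4·(-0.941538)+1/4·16.662451+1/4·(-5.417447)≈1.634328; next y=-4/5·3.941538+1/4·1.634328≈-2.744649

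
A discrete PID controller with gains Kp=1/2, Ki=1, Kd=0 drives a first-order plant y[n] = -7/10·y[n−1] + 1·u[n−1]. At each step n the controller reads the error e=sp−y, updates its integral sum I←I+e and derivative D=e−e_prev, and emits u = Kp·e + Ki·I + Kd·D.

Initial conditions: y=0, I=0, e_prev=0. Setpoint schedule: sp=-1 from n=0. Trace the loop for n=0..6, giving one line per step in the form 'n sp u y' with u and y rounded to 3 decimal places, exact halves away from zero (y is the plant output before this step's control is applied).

0 -1 -1.500 0.000
1 -1 -0.250 -1.500
2 -1 -3.200 0.800
3 -1 1.840 -3.760
4 -1 -7.748 4.472
5 -1 9.806 -10.878
6 -1 -22.764 17.420

(exact arithmetic carried between steps; '≈' marks a value shown rounded to 6 d.p. or computed from one; I and e_prev carry over from the previous line; the table rounds u and y to 3 d.p., halves away from zero)
n=0: y=0, sp=-1, e=sp−y=-1; I=-1, D=e−e_prev=-1; u=1/2·(-1)+1·(-1)+0·(-1)=-1.5; next y=-7/10·0+1·(-1.5)=-1.5
n=1: y=-1.5, sp=-1, e=sp−y=0.5; I=-0.5, D=e−e_prev=1.5; u=1/2·0.5+1·(-0.5)+0·1.5=-0.25; next y=-7/10·(-1.5)+1·(-0.25)=0.8
n=2: y=0.8, sp=-1, e=sp−y=-1.8; I=-2.3, D=e−e_prev=-2.3; u=1/2·(-1.8)+1·(-2.3)+0·(-2.3)=-3.2; next y=-7/10·0.8+1·(-3.2)=-3.76
n=3: y=-3.76, sp=-1, e=sp−y=2.76; I=0.46, D=e−e_prev=4.56; u=1/2·2.76+1·0.46+0·4.56=1.84; next y=-7/10·(-3.76)+1·1.84=4.472
n=4: y=4.472, sp=-1, e=sp−y=-5.472; I=-5.012, D=e−e_prev=-8.232; u=1/2·(-5.472)+1·(-5.012)+0·(-8.232)=-7.748; next y=-7/10·4.472+1·(-7.748)=-10.8784
n=5: y=-10.8784, sp=-1, e=sp−y=9.8784; I=4.8664, D=e−e_prev=15.3504; u=1/2·9.8784+1·4.8664+0·15.3504=9.8056; next y=-7/10·(-10.8784)+1·9.8056=17.42048
n=6: y=17.42048, sp=-1, e=sp−y=-18.42048; I=-13.55408, D=e−e_prev=-28.29888; u=1/2·(-18.42048)+1·(-13.55408)+0·(-28.29888)=-22.76432; next y=-7/10·17.42048+1·(-22.76432)=-34.958656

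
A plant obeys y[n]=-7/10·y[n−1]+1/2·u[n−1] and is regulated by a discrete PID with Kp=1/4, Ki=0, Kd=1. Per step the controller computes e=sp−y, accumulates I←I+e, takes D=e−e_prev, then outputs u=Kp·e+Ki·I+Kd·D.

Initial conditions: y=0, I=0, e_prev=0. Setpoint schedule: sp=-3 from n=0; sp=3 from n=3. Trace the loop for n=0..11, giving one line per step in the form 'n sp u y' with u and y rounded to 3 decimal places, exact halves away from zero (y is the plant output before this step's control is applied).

(exact arithmetic carried between steps; '≈' marks a value shown rounded to 6 d.p. or computed from one; I and e_prev carry over from the previous line; the table rounds u and y to 3 d.p., halves away from zero)
n=0: y=0, sp=-3, e=sp−y=-3; I=-3, D=e−e_prev=-3; u=1/4·(-3)+0·(-3)+1·(-3)=-3.75; next y=-7/10·0+1/2·(-3.75)=-1.875
n=1: y=-1.875, sp=-3, e=sp−y=-1.125; I=-4.125, D=e−e_prev=1.875; u=1/4·(-1.125)+0·(-4.125)+1·1.875=1.59375; next y=-7/10·(-1.875)+1/2·1.59375=2.109375
n=2: y=2.109375, sp=-3, e=sp−y=-5.109375; I=-9.234375, D=e−e_prev=-3.984375; u=1/4·(-5.109375)+0·(-9.234375)+1·(-3.984375)≈-5.261719; next y=-7/10·2.109375+1/2·(-5.261719)≈-4.107422
n=3: y≈-4.107422, sp=3, e=sp−y≈7.107422; I≈-2.126953, D=e−e_prev≈12.216797; u=1/4·7.107422+0·(-2.126953)+1·12.216797≈13.993652; next y=-7/10·(-4.107422)+1/2·13.993652≈9.872021
n=4: y≈9.872021, sp=3, e=sp−y≈-6.872021; I≈-8.998975, D=e−e_prev≈-13.979443; u=1/4·(-6.872021)+0·(-8.998975)+1·(-13.979443)≈-15.697449; next y=-7/10·9.872021+1/2·(-15.697449)≈-14.759139
n=5: y≈-14.759139, sp=3, e=sp−y≈17.759139; I≈8.760165, D=e−e_prev≈24.631161; u=1/4·17.759139+0·8.760165+1·24.631161≈29.070946; next y=-7/10·(-14.759139)+1/2·29.070946≈24.866870
n=6: y≈24.866870, sp=3, e=sp−y≈-21.866870; I≈-13.106706, D=e−e_prev≈-39.626010; u=1/4·(-21.866870)+0·(-13.106706)+1·(-39.626010)≈-45.092727; next y=-7/10·24.866870+1/2·(-45.092727)≈-39.953173
n=7: y≈-39.953173, sp=3, e=sp−y≈42.953173; I≈29.846467, D=e−e_prev≈64.820044; u=1/4·42.953173+0·29.846467+1·64.820044≈75.558337; next y=-7/10·(-39.953173)+1/2·75.558337≈65.746390
n=8: y≈65.746390, sp=3, e=sp−y≈-62.746390; I≈-32.899922, D=e−e_prev≈-105.699563; u=1/4·(-62.746390)+0·(-32.899922)+1·(-105.699563)≈-121.386160; next y=-7/10·65.746390+1/2·(-121.386160)≈-106.715553
n=9: y≈-106.715553, sp=3, e=sp−y≈109.715553; I≈76.815631, D=e−e_prev≈172.461942; u=1/4·109.715553+0·76.815631+1·172.461942≈199.890830; next y=-7/10·(-106.715553)+1/2·199.890830≈174.646302
n=10: y≈174.646302, sp=3, e=sp−y≈-171.646302; I≈-94.830671, D=e−e_prev≈-281.361855; u=1/4·(-171.646302)+0·(-94.830671)+1·(-281.361855)≈-324.273430; next y=-7/10·174.646302+1/2·(-324.273430)≈-284.389126
n=11: y≈-284.389126, sp=3, e=sp−y≈287.389126; I≈192.558455, D=e−e_prev≈459.035428; u=1/4·287.389126+0·192.558455+1·459.035428≈530.882710; next y=-7/10·(-284.389126)+1/2·530.882710≈464.513744

0 -3 -3.750 0.000
1 -3 1.594 -1.875
2 -3 -5.262 2.109
3 3 13.994 -4.107
4 3 -15.697 9.872
5 3 29.071 -14.759
6 3 -45.093 24.867
7 3 75.558 -39.953
8 3 -121.386 65.746
9 3 199.891 -106.716
10 3 -324.273 174.646
11 3 530.883 -284.389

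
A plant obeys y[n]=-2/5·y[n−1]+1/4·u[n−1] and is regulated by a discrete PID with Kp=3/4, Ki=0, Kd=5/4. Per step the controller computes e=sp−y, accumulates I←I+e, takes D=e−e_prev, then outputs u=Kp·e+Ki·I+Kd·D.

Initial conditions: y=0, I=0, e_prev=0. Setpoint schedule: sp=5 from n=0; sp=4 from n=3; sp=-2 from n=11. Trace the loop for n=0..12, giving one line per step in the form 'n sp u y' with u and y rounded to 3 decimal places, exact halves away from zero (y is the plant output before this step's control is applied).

(exact arithmetic carried between steps; '≈' marks a value shown rounded to 6 d.p. or computed from one; I and e_prev carry over from the previous line; the table rounds u and y to 3 d.p., halves away from zero)
n=0: y=0, sp=5, e=sp−y=5; I=5, D=e−e_prev=5; u=3/4·5+0·5+5/4·5=10; next y=-2/5·0+1/4·10=2.5
n=1: y=2.5, sp=5, e=sp−y=2.5; I=7.5, D=e−e_prev=-2.5; u=3/4·2.5+0·7.5+5/4·(-2.5)=-1.25; next y=-2/5·2.5+1/4·(-1.25)=-1.3125
n=2: y=-1.3125, sp=5, e=sp−y=6.3125; I=13.8125, D=e−e_prev=3.8125; u=3/4·6.3125+0·13.8125+5/4·3.8125=9.5; next y=-2/5·(-1.3125)+1/4·9.5=2.9
n=3: y=2.9, sp=4, e=sp−y=1.1; I=14.9125, D=e−e_prev=-5.2125; u=3/4·1.1+0·14.9125+5/4·(-5.2125)=-5.690625; next y=-2/5·2.9+1/4·(-5.690625)≈-2.582656
n=4: y≈-2.582656, sp=4, e=sp−y≈6.582656; I≈21.495156, D=e−e_prev≈5.482656; u=3/4·6.582656+0·21.495156+5/4·5.482656≈11.790313; next y=-2/5·(-2.582656)+1/4·11.790313≈3.980641
n=5: y≈3.980641, sp=4, e=sp−y≈0.019359; I≈21.514516, D=e−e_prev≈-6.563297; u=3/4·0.019359+0·21.514516+5/4·(-6.563297)≈-8.189602; next y=-2/5·3.980641+1/4·(-8.189602)≈-3.639657
n=6: y≈-3.639657, sp=4, e=sp−y≈7.639657; I≈29.154172, D=e−e_prev≈7.620297; u=3/4·7.639657+0·29.154172+5/4·7.620297≈15.255114; next y=-2/5·(-3.639657)+1/4·15.255114≈5.269641
n=7: y≈5.269641, sp=4, e=sp−y≈-1.269641; I≈27.884531, D=e−e_prev≈-8.909298; u=3/4·(-1.269641)+0·27.884531+5/4·(-8.909298)≈-12.088853; next y=-2/5·5.269641+1/4·(-12.088853)≈-5.130070
n=8: y≈-5.130070, sp=4, e=sp−y≈9.130070; I≈37.014601, D=e−e_prev≈10.399711; u=3/4·9.130070+0·37.014601+5/4·10.399711≈19.847191; next y=-2/5·(-5.130070)+1/4·19.847191≈7.013826
n=9: y≈7.013826, sp=4, e=sp−y≈-3.013826; I≈34.000775, D=e−e_prev≈-12.143895; u=3/4·(-3.013826)+0·34.000775+5/4·(-12.143895)≈-17.440238; next y=-2/5·7.013826+1/4·(-17.440238)≈-7.165590
n=10: y≈-7.165590, sp=4, e=sp−y≈11.165590; I≈45.166365, D=e−e_prev≈14.179416; u=3/4·11.165590+0·45.166365+5/4·14.179416≈26.098462; next y=-2/5·(-7.165590)+1/4·26.098462≈9.390851
n=11: y≈9.390851, sp=-2, e=sp−y≈-11.390851; I≈33.775514, D=e−e_prev≈-22.556441; u=3/4·(-11.390851)+0·33.775514+5/4·(-22.556441)≈-36.738690; next y=-2/5·9.390851+1/4·(-36.738690)≈-12.941013
n=12: y≈-12.941013, sp=-2, e=sp−y≈10.941013; I≈44.716527, D=e−e_prev≈22.331865; u=3/4·10.941013+0·44.716527+5/4·22.331865≈36.120590; next y=-2/5·(-12.941013)+1/4·36.120590≈14.206553

0 5 10.000 0.000
1 5 -1.250 2.500
2 5 9.500 -1.313
3 4 -5.691 2.900
4 4 11.790 -2.583
5 4 -8.190 3.981
6 4 15.255 -3.640
7 4 -12.089 5.270
8 4 19.847 -5.130
9 4 -17.440 7.014
10 4 26.098 -7.166
11 -2 -36.739 9.391
12 -2 36.121 -12.941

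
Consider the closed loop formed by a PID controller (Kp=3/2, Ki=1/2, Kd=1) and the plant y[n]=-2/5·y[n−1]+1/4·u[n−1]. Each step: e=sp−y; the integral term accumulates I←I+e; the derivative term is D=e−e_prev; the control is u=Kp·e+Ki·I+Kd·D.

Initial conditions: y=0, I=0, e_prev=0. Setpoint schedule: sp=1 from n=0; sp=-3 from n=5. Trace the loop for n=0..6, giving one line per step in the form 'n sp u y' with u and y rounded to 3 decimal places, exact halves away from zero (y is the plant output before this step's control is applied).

0 1 3.000 0.000
1 1 0.250 0.750
2 1 4.088 -0.238
3 1 -0.344 1.117
4 1 5.901 -0.533
5 -3 -13.646 1.688
6 -3 7.556 -4.087

(exact arithmetic carried between steps; '≈' marks a value shown rounded to 6 d.p. or computed from one; I and e_prev carry over from the previous line; the table rounds u and y to 3 d.p., halves away from zero)
n=0: y=0, sp=1, e=sp−y=1; I=1, D=e−e_prev=1; u=3/2·1+1/2·1+1·1=3; next y=-2/5·0+1/4·3=0.75
n=1: y=0.75, sp=1, e=sp−y=0.25; I=1.25, D=e−e_prev=-0.75; u=3/2·0.25+1/2·1.25+1·(-0.75)=0.25; next y=-2/5·0.75+1/4·0.25=-0.2375
n=2: y=-0.2375, sp=1, e=sp−y=1.2375; I=2.4875, D=e−e_prev=0.9875; u=3/2·1.2375+1/2·2.4875+1·0.9875=4.0875; next y=-2/5·(-0.2375)+1/4·4.0875=1.116875
n=3: y=1.116875, sp=1, e=sp−y=-0.116875; I=2.370625, D=e−e_prev=-1.354375; u=3/2·(-0.116875)+1/2·2.370625+1·(-1.354375)=-0.344375; next y=-2/5·1.116875+1/4·(-0.344375)≈-0.532844
n=4: y≈-0.532844, sp=1, e=sp−y≈1.532844; I≈3.903469, D=e−e_prev≈1.649719; u=3/2·1.532844+1/2·3.903469+1·1.649719≈5.900719; next y=-2/5·(-0.532844)+1/4·5.900719≈1.688317
n=5: y≈1.688317, sp=-3, e=sp−y≈-4.688317; I≈-0.784848, D=e−e_prev≈-6.221161; u=3/2·(-4.688317)+1/2·(-0.784848)+1·(-6.221161)≈-13.646061; next y=-2/5·1.688317+1/4·(-13.646061)≈-4.086842
n=6: y≈-4.086842, sp=-3, e=sp−y≈1.086842; I≈0.301994, D=e−e_prev≈5.775159; u=3/2·1.086842+1/2·0.301994+1·5.775159≈7.556419; next y=-2/5·(-4.086842)+1/4·7.556419≈3.523842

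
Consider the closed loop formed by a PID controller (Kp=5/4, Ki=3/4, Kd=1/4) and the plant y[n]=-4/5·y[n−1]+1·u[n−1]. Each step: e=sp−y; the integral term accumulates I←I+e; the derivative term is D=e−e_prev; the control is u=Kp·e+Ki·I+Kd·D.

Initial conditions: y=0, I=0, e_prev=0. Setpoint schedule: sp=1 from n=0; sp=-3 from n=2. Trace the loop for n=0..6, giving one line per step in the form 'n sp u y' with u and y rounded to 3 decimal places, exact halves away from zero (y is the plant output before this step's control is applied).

0 1 2.250 0.000
1 1 -2.313 2.250
2 -3 2.628 -4.113
3 -3 -19.697 5.918
4 -3 44.409 -24.432
5 -3 -145.972 63.954
6 -3 413.360 -197.136

(exact arithmetic carried between steps; '≈' marks a value shown rounded to 6 d.p. or computed from one; I and e_prev carry over from the previous line; the table rounds u and y to 3 d.p., halves away from zero)
n=0: y=0, sp=1, e=sp−y=1; I=1, D=e−e_prev=1; u=5/4·1+3/4·1+1/4·1=2.25; next y=-4/5·0+1·2.25=2.25
n=1: y=2.25, sp=1, e=sp−y=-1.25; I=-0.25, D=e−e_prev=-2.25; u=5/4·(-1.25)+3/4·(-0.25)+1/4·(-2.25)=-2.3125; next y=-4/5·2.25+1·(-2.3125)=-4.1125
n=2: y=-4.1125, sp=-3, e=sp−y=1.1125; I=0.8625, D=e−e_prev=2.3625; u=5/4·1.1125+3/4·0.8625+1/4·2.3625=2.628125; next y=-4/5·(-4.1125)+1·2.628125=5.918125
n=3: y=5.918125, sp=-3, e=sp−y=-8.918125; I=-8.055625, D=e−e_prev=-10.030625; u=5/4·(-8.918125)+3/4·(-8.055625)+1/4·(-10.030625)≈-19.697031; next y=-4/5·5.918125+1·(-19.697031)≈-24.431531
n=4: y≈-24.431531, sp=-3, e=sp−y≈21.431531; I≈13.375906, D=e−e_prev≈30.349656; u=5/4·21.431531+3/4·13.375906+1/4·30.349656≈44.408758; next y=-4/5·(-24.431531)+1·44.408758≈63.953983
n=5: y≈63.953983, sp=-3, e=sp−y≈-66.953983; I≈-53.578077, D=e−e_prev≈-88.385514; u=5/4·(-66.953983)+3/4·(-53.578077)+1/4·(-88.385514)≈-145.972414; next y=-4/5·63.953983+1·(-145.972414)≈-197.135601
n=6: y≈-197.135601, sp=-3, e=sp−y≈194.135601; I≈140.557524, D=e−e_prev≈261.089584; u=5/4·194.135601+3/4·140.557524+1/4·261.089584≈413.360040; next y=-4/5·(-197.135601)+1·413.360040≈571.068520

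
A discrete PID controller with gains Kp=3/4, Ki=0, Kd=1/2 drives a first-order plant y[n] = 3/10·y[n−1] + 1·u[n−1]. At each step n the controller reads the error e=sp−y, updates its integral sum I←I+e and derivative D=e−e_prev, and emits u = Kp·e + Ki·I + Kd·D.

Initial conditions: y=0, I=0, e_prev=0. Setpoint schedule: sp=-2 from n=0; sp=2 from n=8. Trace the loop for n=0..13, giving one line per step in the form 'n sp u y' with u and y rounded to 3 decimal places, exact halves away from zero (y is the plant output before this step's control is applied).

0 -2 -2.500 0.000
1 -2 1.625 -2.500
2 -2 -3.844 0.875
3 -2 3.414 -3.581
4 -2 -6.215 2.340
5 -2 6.562 -5.513
6 -2 -10.391 4.908
7 -2 12.102 -8.919
8 2 -12.743 9.427
9 2 18.607 -9.915
10 2 -22.998 15.632
11 2 32.201 -18.308
12 2 -41.040 26.709
13 2 56.138 -33.027

(exact arithmetic carried between steps; '≈' marks a value shown rounded to 6 d.p. or computed from one; I and e_prev carry over from the previous line; the table rounds u and y to 3 d.p., halves away from zero)
n=0: y=0, sp=-2, e=sp−y=-2; I=-2, D=e−e_prev=-2; u=3/4·(-2)+0·(-2)+1/2·(-2)=-2.5; next y=3/10·0+1·(-2.5)=-2.5
n=1: y=-2.5, sp=-2, e=sp−y=0.5; I=-1.5, D=e−e_prev=2.5; u=3/4·0.5+0·(-1.5)+1/2·2.5=1.625; next y=3/10·(-2.5)+1·1.625=0.875
n=2: y=0.875, sp=-2, e=sp−y=-2.875; I=-4.375, D=e−e_prev=-3.375; u=3/4·(-2.875)+0·(-4.375)+1/2·(-3.375)=-3.84375; next y=3/10·0.875+1·(-3.84375)=-3.58125
n=3: y=-3.58125, sp=-2, e=sp−y=1.58125; I=-2.79375, D=e−e_prev=4.45625; u=3/4·1.58125+0·(-2.79375)+1/2·4.45625≈3.414063; next y=3/10·(-3.58125)+1·3.414063≈2.339688
n=4: y≈2.339688, sp=-2, e=sp−y≈-4.339688; I≈-7.133438, D=e−e_prev≈-5.920938; u=3/4·(-4.339688)+0·(-7.133438)+1/2·(-5.920938)≈-6.215234; next y=3/10·2.339688+1·(-6.215234)≈-5.513328
n=5: y≈-5.513328, sp=-2, e=sp−y≈3.513328; I≈-3.620109, D=e−e_prev≈7.853016; u=3/4·3.513328+0·(-3.620109)+1/2·7.853016≈6.561504; next y=3/10·(-5.513328)+1·6.561504≈4.907505
n=6: y≈4.907505, sp=-2, e=sp−y≈-6.907505; I≈-10.527615, D=e−e_prev≈-10.420834; u=3/4·(-6.907505)+0·(-10.527615)+1/2·(-10.420834)≈-10.391046; next y=3/10·4.907505+1·(-10.391046)≈-8.918794
n=7: y≈-8.918794, sp=-2, e=sp−y≈6.918794; I≈-3.608821, D=e−e_prev≈13.826300; u=3/4·6.918794+0·(-3.608821)+1/2·13.826300≈12.102246; next y=3/10·(-8.918794)+1·12.102246≈9.426607
n=8: y≈9.426607, sp=2, e=sp−y≈-7.426607; I≈-11.035428, D=e−e_prev≈-14.345402; u=3/4·(-7.426607)+0·(-11.035428)+1/2·(-14.345402)≈-12.742656; next y=3/10·9.426607+1·(-12.742656)≈-9.914674
n=9: y≈-9.914674, sp=2, e=sp−y≈11.914674; I≈0.879246, D=e−e_prev≈19.341281; u=3/4·11.914674+0·0.879246+1/2·19.341281≈18.606646; next y=3/10·(-9.914674)+1·18.606646≈15.632244
n=10: y≈15.632244, sp=2, e=sp−y≈-13.632244; I≈-12.752998, D=e−e_prev≈-25.546918; u=3/4·(-13.632244)+0·(-12.752998)+1/2·(-25.546918)≈-22.997642; next y=3/10·15.632244+1·(-22.997642)≈-18.307969
n=11: y≈-18.307969, sp=2, e=sp−y≈20.307969; I≈7.554971, D=e−e_prev≈33.940213; u=3/4·20.307969+0·7.554971+1/2·33.940213≈32.201083; next y=3/10·(-18.307969)+1·32.201083≈26.708692
n=12: y≈26.708692, sp=2, e=sp−y≈-24.708692; I≈-17.153721, D=e−e_prev≈-45.016661; u=3/4·(-24.708692)+0·(-17.153721)+1/2·(-45.016661)≈-41.039850; next y=3/10·26.708692+1·(-41.039850)≈-33.027242
n=13: y≈-33.027242, sp=2, e=sp−y≈35.027242; I≈17.873521, D=e−e_prev≈59.735934; u=3/4·35.027242+0·17.873521+1/2·59.735934≈56.138399; next y=3/10·(-33.027242)+1·56.138399≈46.230226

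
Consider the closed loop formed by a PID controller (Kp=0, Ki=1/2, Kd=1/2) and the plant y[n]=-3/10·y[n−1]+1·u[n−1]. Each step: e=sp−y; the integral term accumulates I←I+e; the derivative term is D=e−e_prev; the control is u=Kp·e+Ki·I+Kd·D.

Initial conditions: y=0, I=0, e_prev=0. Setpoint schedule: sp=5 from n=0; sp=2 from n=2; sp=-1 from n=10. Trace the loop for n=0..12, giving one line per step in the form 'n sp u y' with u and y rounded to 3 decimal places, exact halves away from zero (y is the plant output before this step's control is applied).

0 5 5.000 0.000
1 5 0.000 5.000
2 2 6.000 -1.500
3 2 -1.950 6.450
4 2 10.135 -3.885
5 2 -7.276 11.301
6 2 17.633 -10.666
7 2 -18.516 20.833
8 2 33.416 -24.765
9 2 -41.612 40.845
10 -1 63.481 -53.865
11 -1 -89.447 79.641
12 -1 129.966 -113.339

(exact arithmetic carried between steps; '≈' marks a value shown rounded to 6 d.p. or computed from one; I and e_prev carry over from the previous line; the table rounds u and y to 3 d.p., halves away from zero)
n=0: y=0, sp=5, e=sp−y=5; I=5, D=e−e_prev=5; u=0·5+1/2·5+1/2·5=5; next y=-3/10·0+1·5=5
n=1: y=5, sp=5, e=sp−y=0; I=5, D=e−e_prev=-5; u=0·0+1/2·5+1/2·(-5)=0; next y=-3/10·5+1·0=-1.5
n=2: y=-1.5, sp=2, e=sp−y=3.5; I=8.5, D=e−e_prev=3.5; u=0·3.5+1/2·8.5+1/2·3.5=6; next y=-3/10·(-1.5)+1·6=6.45
n=3: y=6.45, sp=2, e=sp−y=-4.45; I=4.05, D=e−e_prev=-7.95; u=0·(-4.45)+1/2·4.05+1/2·(-7.95)=-1.95; next y=-3/10·6.45+1·(-1.95)=-3.885
n=4: y=-3.885, sp=2, e=sp−y=5.885; I=9.935, D=e−e_prev=10.335; u=0·5.885+1/2·9.935+1/2·10.335=10.135; next y=-3/10·(-3.885)+1·10.135=11.3005
n=5: y=11.3005, sp=2, e=sp−y=-9.3005; I=0.6345, D=e−e_prev=-15.1855; u=0·(-9.3005)+1/2·0.6345+1/2·(-15.1855)=-7.2755; next y=-3/10·11.3005+1·(-7.2755)=-10.66565
n=6: y=-10.66565, sp=2, e=sp−y=12.66565; I=13.30015, D=e−e_prev=21.96615; u=0·12.66565+1/2·13.30015+1/2·21.96615=17.63315; next y=-3/10·(-10.66565)+1·17.63315=20.832845
n=7: y=20.832845, sp=2, e=sp−y=-18.832845; I=-5.532695, D=e−e_prev=-31.498495; u=0·(-18.832845)+1/2·(-5.532695)+1/2·(-31.498495)=-18.515595; next y=-3/10·20.832845+1·(-18.515595)≈-24.765449
n=8: y≈-24.765449, sp=2, e=sp−y≈26.765449; I≈21.232754, D=e−e_prev≈45.598294; u=0·26.765449+1/2·21.232754+1/2·45.598294≈33.415524; next y=-3/10·(-24.765449)+1·33.415524≈40.845158
n=9: y≈40.845158, sp=2, e=sp−y≈-38.845158; I≈-17.612405, D=e−e_prev≈-65.610607; u=0·(-38.845158)+1/2·(-17.612405)+1/2·(-65.610607)≈-41.611506; next y=-3/10·40.845158+1·(-41.611506)≈-53.865053
n=10: y≈-53.865053, sp=-1, e=sp−y≈52.865053; I≈35.252648, D=e−e_prev≈91.710211; u=0·52.865053+1/2·35.252648+1/2·91.710211≈63.481430; next y=-3/10·(-53.865053)+1·63.481430≈79.640946
n=11: y≈79.640946, sp=-1, e=sp−y≈-80.640946; I≈-45.388297, D=e−e_prev≈-133.505999; u=0·(-80.640946)+1/2·(-45.388297)+1/2·(-133.505999)≈-89.447148; next y=-3/10·79.640946+1·(-89.447148)≈-113.339432
n=12: y≈-113.339432, sp=-1, e=sp−y≈112.339432; I≈66.951134, D=e−e_prev≈192.980377; u=0·112.339432+1/2·66.951134+1/2·192.980377≈129.965756; next y=-3/10·(-113.339432)+1·129.965756≈163.967585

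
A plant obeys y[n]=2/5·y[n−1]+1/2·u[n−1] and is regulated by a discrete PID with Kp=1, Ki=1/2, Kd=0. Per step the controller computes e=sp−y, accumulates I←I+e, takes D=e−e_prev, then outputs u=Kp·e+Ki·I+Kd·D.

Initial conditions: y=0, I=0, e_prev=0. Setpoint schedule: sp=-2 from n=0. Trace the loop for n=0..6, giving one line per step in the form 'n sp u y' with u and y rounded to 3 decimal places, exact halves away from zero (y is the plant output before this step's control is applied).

0 -2 -3.000 0.000
1 -2 -1.750 -1.500
2 -2 -2.038 -1.475
3 -2 -2.099 -1.609
4 -2 -2.168 -1.693
5 -2 -2.219 -1.761
6 -2 -2.259 -1.814

(exact arithmetic carried between steps; '≈' marks a value shown rounded to 6 d.p. or computed from one; I and e_prev carry over from the previous line; the table rounds u and y to 3 d.p., halves away from zero)
n=0: y=0, sp=-2, e=sp−y=-2; I=-2, D=e−e_prev=-2; u=1·(-2)+1/2·(-2)+0·(-2)=-3; next y=2/5·0+1/2·(-3)=-1.5
n=1: y=-1.5, sp=-2, e=sp−y=-0.5; I=-2.5, D=e−e_prev=1.5; u=1·(-0.5)+1/2·(-2.5)+0·1.5=-1.75; next y=2/5·(-1.5)+1/2·(-1.75)=-1.475
n=2: y=-1.475, sp=-2, e=sp−y=-0.525; I=-3.025, D=e−e_prev=-0.025; u=1·(-0.525)+1/2·(-3.025)+0·(-0.025)=-2.0375; next y=2/5·(-1.475)+1/2·(-2.0375)=-1.60875
n=3: y=-1.60875, sp=-2, e=sp−y=-0.39125; I=-3.41625, D=e−e_prev=0.13375; u=1·(-0.39125)+1/2·(-3.41625)+0·0.13375=-2.099375; next y=2/5·(-1.60875)+1/2·(-2.099375)≈-1.693188
n=4: y≈-1.693188, sp=-2, e=sp−y≈-0.306813; I≈-3.723063, D=e−e_prev≈0.084438; u=1·(-0.306813)+1/2·(-3.723063)+0·0.084438≈-2.168344; next y=2/5·(-1.693188)+1/2·(-2.168344)≈-1.761447
n=5: y≈-1.761447, sp=-2, e=sp−y≈-0.238553; I≈-3.961616, D=e−e_prev≈0.068259; u=1·(-0.238553)+1/2·(-3.961616)+0·0.068259≈-2.219361; next y=2/5·(-1.761447)+1/2·(-2.219361)≈-1.814259
n=6: y≈-1.814259, sp=-2, e=sp−y≈-0.185741; I≈-4.147356, D=e−e_prev≈0.052812; u=1·(-0.185741)+1/2·(-4.147356)+0·0.052812≈-2.259419; next y=2/5·(-1.814259)+1/2·(-2.259419)≈-1.855413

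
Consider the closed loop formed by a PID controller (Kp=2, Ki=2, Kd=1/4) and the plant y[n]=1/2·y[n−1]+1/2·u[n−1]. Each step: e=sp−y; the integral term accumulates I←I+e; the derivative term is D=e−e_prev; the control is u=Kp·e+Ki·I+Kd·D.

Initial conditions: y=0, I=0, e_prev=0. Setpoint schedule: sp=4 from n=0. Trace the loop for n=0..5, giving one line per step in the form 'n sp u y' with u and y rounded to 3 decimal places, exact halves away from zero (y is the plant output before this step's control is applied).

(exact arithmetic carried between steps; '≈' marks a value shown rounded to 6 d.p. or computed from one; I and e_prev carry over from the previous line; the table rounds u and y to 3 d.p., halves away from zero)
n=0: y=0, sp=4, e=sp−y=4; I=4, D=e−e_prev=4; u=2·4+2·4+1/4·4=17; next y=1/2·0+1/2·17=8.5
n=1: y=8.5, sp=4, e=sp−y=-4.5; I=-0.5, D=e−e_prev=-8.5; u=2·(-4.5)+2·(-0.5)+1/4·(-8.5)=-12.125; next y=1/2·8.5+1/2·(-12.125)=-1.8125
n=2: y=-1.8125, sp=4, e=sp−y=5.8125; I=5.3125, D=e−e_prev=10.3125; u=2·5.8125+2·5.3125+1/4·10.3125=24.828125; next y=1/2·(-1.8125)+1/2·24.828125≈11.507813
n=3: y≈11.507813, sp=4, e=sp−y≈-7.507813; I≈-2.195313, D=e−e_prev≈-13.320313; u=2·(-7.507813)+2·(-2.195313)+1/4·(-13.320313)≈-22.736328; next y=1/2·11.507813+1/2·(-22.736328)≈-5.614258
n=4: y≈-5.614258, sp=4, e=sp−y≈9.614258; I≈7.418945, D=e−e_prev≈17.122070; u=2·9.614258+2·7.418945+1/4·17.122070≈38.346924; next y=1/2·(-5.614258)+1/2·38.346924≈16.366333
n=5: y≈16.366333, sp=4, e=sp−y≈-12.366333; I≈-4.947388, D=e−e_prev≈-21.980591; u=2·(-12.366333)+2·(-4.947388)+1/4·(-21.980591)≈-40.122589; next y=1/2·16.366333+1/2·(-40.122589)≈-11.878128

0 4 17.000 0.000
1 4 -12.125 8.500
2 4 24.828 -1.813
3 4 -22.736 11.508
4 4 38.347 -5.614
5 4 -40.123 16.366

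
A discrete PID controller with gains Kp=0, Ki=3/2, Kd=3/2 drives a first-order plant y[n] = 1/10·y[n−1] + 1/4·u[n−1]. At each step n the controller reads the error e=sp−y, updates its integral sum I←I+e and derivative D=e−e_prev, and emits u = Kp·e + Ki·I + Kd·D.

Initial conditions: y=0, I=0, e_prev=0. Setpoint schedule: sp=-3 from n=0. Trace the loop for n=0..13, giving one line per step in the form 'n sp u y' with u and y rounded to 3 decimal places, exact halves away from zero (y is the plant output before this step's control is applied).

0 -3 -9.000 0.000
1 -3 -2.250 -2.250
2 -3 -11.138 -0.788
3 -3 -6.036 -2.863
4 -3 -12.558 -1.795
5 -3 -8.192 -3.319
6 -3 -12.817 -2.380
7 -3 -9.151 -3.442
8 -3 -12.512 -2.632
9 -3 -9.571 -3.391
10 -3 -12.101 -2.732
11 -3 -9.815 -3.298
12 -3 -11.761 -2.784
13 -3 -10.008 -3.219

(exact arithmetic carried between steps; '≈' marks a value shown rounded to 6 d.p. or computed from one; I and e_prev carry over from the previous line; the table rounds u and y to 3 d.p., halves away from zero)
n=0: y=0, sp=-3, e=sp−y=-3; I=-3, D=e−e_prev=-3; u=0·(-3)+3/2·(-3)+3/2·(-3)=-9; next y=1/10·0+1/4·(-9)=-2.25
n=1: y=-2.25, sp=-3, e=sp−y=-0.75; I=-3.75, D=e−e_prev=2.25; u=0·(-0.75)+3/2·(-3.75)+3/2·2.25=-2.25; next y=1/10·(-2.25)+1/4·(-2.25)=-0.7875
n=2: y=-0.7875, sp=-3, e=sp−y=-2.2125; I=-5.9625, D=e−e_prev=-1.4625; u=0·(-2.2125)+3/2·(-5.9625)+3/2·(-1.4625)=-11.1375; next y=1/10·(-0.7875)+1/4·(-11.1375)=-2.863125
n=3: y=-2.863125, sp=-3, e=sp−y=-0.136875; I=-6.099375, D=e−e_prev=2.075625; u=0·(-0.136875)+3/2·(-6.099375)+3/2·2.075625=-6.035625; next y=1/10·(-2.863125)+1/4·(-6.035625)≈-1.795219
n=4: y≈-1.795219, sp=-3, e=sp−y≈-1.204781; I≈-7.304156, D=e−e_prev≈-1.067906; u=0·(-1.204781)+3/2·(-7.304156)+3/2·(-1.067906)≈-12.558094; next y=1/10·(-1.795219)+1/4·(-12.558094)≈-3.319045
n=5: y≈-3.319045, sp=-3, e=sp−y≈0.319045; I≈-6.985111, D=e−e_prev≈1.523827; u=0·0.319045+3/2·(-6.985111)+3/2·1.523827≈-8.191927; next y=1/10·(-3.319045)+1/4·(-8.191927)≈-2.379886
n=6: y≈-2.379886, sp=-3, e=sp−y≈-0.620114; I≈-7.605225, D=e−e_prev≈-0.939159; u=0·(-0.620114)+3/2·(-7.605225)+3/2·(-0.939159)≈-12.816576; next y=1/10·(-2.379886)+1/4·(-12.816576)≈-3.442133
n=7: y≈-3.442133, sp=-3, e=sp−y≈0.442133; I≈-7.163092, D=e−e_prev≈1.062246; u=0·0.442133+3/2·(-7.163092)+3/2·1.062246≈-9.151269; next y=1/10·(-3.442133)+1/4·(-9.151269)≈-2.632030
n=8: y≈-2.632030, sp=-3, e=sp−y≈-0.367970; I≈-7.531062, D=e−e_prev≈-0.810102; u=0·(-0.367970)+3/2·(-7.531062)+3/2·(-0.810102)≈-12.511746; next y=1/10·(-2.632030)+1/4·(-12.511746)≈-3.391140
n=9: y≈-3.391140, sp=-3, e=sp−y≈0.391140; I≈-7.139922, D=e−e_prev≈0.759109; u=0·0.391140+3/2·(-7.139922)+3/2·0.759109≈-9.571220; next y=1/10·(-3.391140)+1/4·(-9.571220)≈-2.731919
n=10: y≈-2.731919, sp=-3, e=sp−y≈-0.268081; I≈-7.408003, D=e−e_prev≈-0.659221; u=0·(-0.268081)+3/2·(-7.408003)+3/2·(-0.659221)≈-12.100836; next y=1/10·(-2.731919)+1/4·(-12.100836)≈-3.298401
n=11: y≈-3.298401, sp=-3, e=sp−y≈0.298401; I≈-7.109602, D=e−e_prev≈0.566482; u=0·0.298401+3/2·(-7.109602)+3/2·0.566482≈-9.814681; next y=1/10·(-3.298401)+1/4·(-9.814681)≈-2.783510
n=12: y≈-2.783510, sp=-3, e=sp−y≈-0.216490; I≈-7.326092, D=e−e_prev≈-0.514891; u=0·(-0.216490)+3/2·(-7.326092)+3/2·(-0.514891)≈-11.761474; next y=1/10·(-2.783510)+1/4·(-11.761474)≈-3.218720
n=13: y≈-3.218720, sp=-3, e=sp−y≈0.218720; I≈-7.107373, D=e−e_prev≈0.435209; u=0·0.218720+3/2·(-7.107373)+3/2·0.435209≈-10.008245; next y=1/10·(-3.218720)+1/4·(-10.008245)≈-2.823933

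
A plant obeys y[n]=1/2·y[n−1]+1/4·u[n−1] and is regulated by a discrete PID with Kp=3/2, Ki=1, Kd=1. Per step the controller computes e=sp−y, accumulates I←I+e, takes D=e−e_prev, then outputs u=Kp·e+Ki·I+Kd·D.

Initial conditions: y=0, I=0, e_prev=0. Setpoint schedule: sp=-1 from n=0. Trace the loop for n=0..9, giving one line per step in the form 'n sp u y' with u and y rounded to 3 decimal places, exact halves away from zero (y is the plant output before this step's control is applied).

0 -1 -3.500 0.000
1 -1 -0.438 -0.875
2 -1 -2.586 -0.547
3 -1 -1.405 -0.920
4 -1 -2.239 -0.811
5 -1 -1.780 -0.965
6 -1 -2.100 -0.928
7 -1 -1.920 -0.989
8 -1 -2.043 -0.975
9 -1 -1.972 -0.998

(exact arithmetic carried between steps; '≈' marks a value shown rounded to 6 d.p. or computed from one; I and e_prev carry over from the previous line; the table rounds u and y to 3 d.p., halves away from zero)
n=0: y=0, sp=-1, e=sp−y=-1; I=-1, D=e−e_prev=-1; u=3/2·(-1)+1·(-1)+1·(-1)=-3.5; next y=1/2·0+1/4·(-3.5)=-0.875
n=1: y=-0.875, sp=-1, e=sp−y=-0.125; I=-1.125, D=e−e_prev=0.875; u=3/2·(-0.125)+1·(-1.125)+1·0.875=-0.4375; next y=1/2·(-0.875)+1/4·(-0.4375)=-0.546875
n=2: y=-0.546875, sp=-1, e=sp−y=-0.453125; I=-1.578125, D=e−e_prev=-0.328125; u=3/2·(-0.453125)+1·(-1.578125)+1·(-0.328125)≈-2.585938; next y=1/2·(-0.546875)+1/4·(-2.585938)≈-0.919922
n=3: y≈-0.919922, sp=-1, e=sp−y≈-0.080078; I≈-1.658203, D=e−e_prev≈0.373047; u=3/2·(-0.080078)+1·(-1.658203)+1·0.373047≈-1.405273; next y=1/2·(-0.919922)+1/4·(-1.405273)≈-0.811279
n=4: y≈-0.811279, sp=-1, e=sp−y≈-0.188721; I≈-1.846924, D=e−e_prev≈-0.108643; u=3/2·(-0.188721)+1·(-1.846924)+1·(-0.108643)≈-2.238647; next y=1/2·(-0.811279)+1/4·(-2.238647)≈-0.965302
n=5: y≈-0.965302, sp=-1, e=sp−y≈-0.034698; I≈-1.881622, D=e−e_prev≈0.154022; u=3/2·(-0.034698)+1·(-1.881622)+1·0.154022≈-1.779648; next y=1/2·(-0.965302)+1/4·(-1.779648)≈-0.927563
n=6: y≈-0.927563, sp=-1, e=sp−y≈-0.072437; I≈-1.954060, D=e−e_prev≈-0.037739; u=3/2·(-0.072437)+1·(-1.954060)+1·(-0.037739)≈-2.100454; next y=1/2·(-0.927563)+1/4·(-2.100454)≈-0.988895
n=7: y≈-0.988895, sp=-1, e=sp−y≈-0.011105; I≈-1.965165, D=e−e_prev≈0.061332; u=3/2·(-0.011105)+1·(-1.965165)+1·0.061332≈-1.920490; next y=1/2·(-0.988895)+1/4·(-1.920490)≈-0.974570
n=8: y≈-0.974570, sp=-1, e=sp−y≈-0.025430; I≈-1.990595, D=e−e_prev≈-0.014325; u=3/2·(-0.025430)+1·(-1.990595)+1·(-0.014325)≈-2.043065; next y=1/2·(-0.974570)+1/4·(-2.043065)≈-0.998051
n=9: y≈-0.998051, sp=-1, e=sp−y≈-0.001949; I≈-1.992544, D=e−e_prev≈0.023481; u=3/2·(-0.001949)+1·(-1.992544)+1·0.023481≈-1.971986; next y=1/2·(-0.998051)+1/4·(-1.971986)≈-0.992022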